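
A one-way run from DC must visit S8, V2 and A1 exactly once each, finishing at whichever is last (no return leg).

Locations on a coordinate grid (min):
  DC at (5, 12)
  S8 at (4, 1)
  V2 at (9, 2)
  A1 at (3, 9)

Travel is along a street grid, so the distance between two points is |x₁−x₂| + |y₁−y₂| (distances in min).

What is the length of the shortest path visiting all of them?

There are 3! = 6 possible orderings.
DC → S8 → V2 → A1: 12+6+13 = 31
DC → S8 → A1 → V2: 12+9+13 = 34
DC → V2 → S8 → A1: 14+6+9 = 29
DC → V2 → A1 → S8: 14+13+9 = 36
DC → A1 → S8 → V2: 5+9+6 = 20
DC → A1 → V2 → S8: 5+13+6 = 24
The minimum is 20.
One shortest path: DC → A1 → S8 → V2.

Minimum one-way distance = 20 min.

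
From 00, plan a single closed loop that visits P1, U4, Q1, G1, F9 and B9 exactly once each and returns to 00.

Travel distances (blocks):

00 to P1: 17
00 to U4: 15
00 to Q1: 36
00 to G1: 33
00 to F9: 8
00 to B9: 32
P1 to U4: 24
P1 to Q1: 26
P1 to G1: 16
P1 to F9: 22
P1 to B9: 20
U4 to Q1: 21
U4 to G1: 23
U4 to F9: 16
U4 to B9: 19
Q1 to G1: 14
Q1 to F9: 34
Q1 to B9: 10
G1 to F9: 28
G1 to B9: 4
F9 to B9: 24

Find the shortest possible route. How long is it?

00→P1→U4→Q1→G1→F9→B9→00: 17+24+21+14+28+24+32 = 160
00→P1→U4→Q1→G1→B9→F9→00: 17+24+21+14+4+24+8 = 112
00→P1→U4→Q1→F9→G1→B9→00: 17+24+21+34+28+4+32 = 160
00→P1→U4→Q1→F9→B9→G1→00: 17+24+21+34+24+4+33 = 157
00→P1→U4→Q1→B9→G1→F9→00: 17+24+21+10+4+28+8 = 112
00→P1→U4→Q1→B9→F9→G1→00: 17+24+21+10+24+28+33 = 157
00→P1→U4→G1→Q1→F9→B9→00: 17+24+23+14+34+24+32 = 168
00→P1→U4→G1→Q1→B9→F9→00: 17+24+23+14+10+24+8 = 120
… (352 more)
00→P1→G1→B9→Q1→U4→F9→00: 17+16+4+10+21+16+8 = 92  ← best
The minimum is 92.
One optimal route: 00 → P1 → G1 → B9 → Q1 → U4 → F9 → 00 (or its reverse).

92 blocks — the shortest possible round trip.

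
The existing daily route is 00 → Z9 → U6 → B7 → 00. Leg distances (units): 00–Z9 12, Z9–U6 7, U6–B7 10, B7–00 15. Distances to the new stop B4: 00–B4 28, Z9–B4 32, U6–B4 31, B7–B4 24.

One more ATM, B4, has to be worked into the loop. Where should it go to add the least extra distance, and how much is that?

+37 — insert B4 between B7 and 00.

Insertion cost between consecutive stops i–j is d(i,B4) + d(B4,j) − d(i,j):
  between 00 and Z9: 28 + 32 − 12 = 48
  between Z9 and U6: 32 + 31 − 7 = 56
  between U6 and B7: 31 + 24 − 10 = 45
  between B7 and 00: 24 + 28 − 15 = 37
Cheapest insertion is between B7 and 00, adding 37.
New total = 44 + 37 = 81.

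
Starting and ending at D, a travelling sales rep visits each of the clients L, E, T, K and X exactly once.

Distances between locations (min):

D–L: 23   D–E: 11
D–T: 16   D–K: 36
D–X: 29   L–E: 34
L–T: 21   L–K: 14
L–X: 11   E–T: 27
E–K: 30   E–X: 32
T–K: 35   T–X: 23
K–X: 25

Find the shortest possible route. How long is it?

There are 60 distinct closed tours to check (reversals are equivalent).
D - L - E - T - K - X - D: 23+34+27+35+25+29 = 173
D - L - E - T - X - K - D: 23+34+27+23+25+36 = 168
D - L - E - K - T - X - D: 23+34+30+35+23+29 = 174
D - L - E - K - X - T - D: 23+34+30+25+23+16 = 151
D - L - E - X - T - K - D: 23+34+32+23+35+36 = 183
D - L - E - X - K - T - D: 23+34+32+25+35+16 = 165
D - L - T - E - K - X - D: 23+21+27+30+25+29 = 155
D - L - T - E - X - K - D: 23+21+27+32+25+36 = 164
D - L - T - K - E - X - D: 23+21+35+30+32+29 = 170
D - L - T - K - X - E - D: 23+21+35+25+32+11 = 147
D - L - T - X - E - K - D: 23+21+23+32+30+36 = 165
D - L - T - X - K - E - D: 23+21+23+25+30+11 = 133
D - L - K - E - T - X - D: 23+14+30+27+23+29 = 146
D - L - K - E - X - T - D: 23+14+30+32+23+16 = 138
… (46 more)
D - E - K - L - X - T - D: 11+30+14+11+23+16 = 105  ← best
The minimum is 105.
One optimal route: D → E → K → L → X → T → D (or its reverse).

105 min — the shortest possible round trip.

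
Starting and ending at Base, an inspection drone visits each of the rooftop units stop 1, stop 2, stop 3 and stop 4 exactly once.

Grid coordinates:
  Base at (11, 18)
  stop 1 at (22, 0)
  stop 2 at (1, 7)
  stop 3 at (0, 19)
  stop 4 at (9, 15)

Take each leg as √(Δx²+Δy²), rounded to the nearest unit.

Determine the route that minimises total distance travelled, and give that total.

Shortest round trip = 69.

There are 12 distinct closed tours to check (reversals are equivalent).
Base → stop 1 → stop 2 → stop 3 → stop 4 → Base: 21+22+12+10+4 = 69
Base → stop 1 → stop 2 → stop 4 → stop 3 → Base: 21+22+11+10+11 = 75
Base → stop 1 → stop 3 → stop 2 → stop 4 → Base: 21+29+12+11+4 = 77
Base → stop 1 → stop 3 → stop 4 → stop 2 → Base: 21+29+10+11+15 = 86
Base → stop 1 → stop 4 → stop 2 → stop 3 → Base: 21+20+11+12+11 = 75
Base → stop 1 → stop 4 → stop 3 → stop 2 → Base: 21+20+10+12+15 = 78
Base → stop 2 → stop 1 → stop 3 → stop 4 → Base: 15+22+29+10+4 = 80
Base → stop 2 → stop 1 → stop 4 → stop 3 → Base: 15+22+20+10+11 = 78
Base → stop 2 → stop 3 → stop 1 → stop 4 → Base: 15+12+29+20+4 = 80
Base → stop 2 → stop 4 → stop 1 → stop 3 → Base: 15+11+20+29+11 = 86
Base → stop 3 → stop 1 → stop 2 → stop 4 → Base: 11+29+22+11+4 = 77
Base → stop 3 → stop 2 → stop 1 → stop 4 → Base: 11+12+22+20+4 = 69
The minimum is 69.
One optimal route: Base → stop 1 → stop 2 → stop 3 → stop 4 → Base (or its reverse).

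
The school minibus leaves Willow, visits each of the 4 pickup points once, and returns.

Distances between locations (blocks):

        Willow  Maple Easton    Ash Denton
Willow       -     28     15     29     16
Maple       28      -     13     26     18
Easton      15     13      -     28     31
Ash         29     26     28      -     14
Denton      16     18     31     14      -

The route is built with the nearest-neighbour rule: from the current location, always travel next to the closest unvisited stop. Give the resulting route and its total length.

From Willow: distances to unvisited — Easton=15, Denton=16, Maple=28, Ash=29. Nearest is Easton (15).
From Easton: distances to unvisited — Maple=13, Ash=28, Denton=31. Nearest is Maple (13).
From Maple: distances to unvisited — Denton=18, Ash=26. Nearest is Denton (18).
From Denton: distances to unvisited — Ash=14. Nearest is Ash (14).
Return Ash→Willow: 29.
Total = 15 + 13 + 18 + 14 + 29 = 89.

Total distance 89 blocks via the nearest-neighbour route Willow → Easton → Maple → Denton → Ash → Willow.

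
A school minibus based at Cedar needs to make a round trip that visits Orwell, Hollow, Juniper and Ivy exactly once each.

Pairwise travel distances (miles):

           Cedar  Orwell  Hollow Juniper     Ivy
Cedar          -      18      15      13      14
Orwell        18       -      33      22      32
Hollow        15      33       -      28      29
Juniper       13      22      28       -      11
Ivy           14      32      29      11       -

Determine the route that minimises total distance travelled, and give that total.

With 4 stops there are 4!/2 = 12 distinct round trips (a route and its reverse cost the same).
Cedar - Orwell - Hollow - Juniper - Ivy - Cedar: 18+33+28+11+14 = 104
Cedar - Orwell - Hollow - Ivy - Juniper - Cedar: 18+33+29+11+13 = 104
Cedar - Orwell - Juniper - Hollow - Ivy - Cedar: 18+22+28+29+14 = 111
Cedar - Orwell - Juniper - Ivy - Hollow - Cedar: 18+22+11+29+15 = 95
Cedar - Orwell - Ivy - Hollow - Juniper - Cedar: 18+32+29+28+13 = 120
Cedar - Orwell - Ivy - Juniper - Hollow - Cedar: 18+32+11+28+15 = 104
Cedar - Hollow - Orwell - Juniper - Ivy - Cedar: 15+33+22+11+14 = 95
Cedar - Hollow - Orwell - Ivy - Juniper - Cedar: 15+33+32+11+13 = 104
Cedar - Hollow - Juniper - Orwell - Ivy - Cedar: 15+28+22+32+14 = 111
Cedar - Hollow - Ivy - Orwell - Juniper - Cedar: 15+29+32+22+13 = 111
Cedar - Juniper - Orwell - Hollow - Ivy - Cedar: 13+22+33+29+14 = 111
Cedar - Juniper - Hollow - Orwell - Ivy - Cedar: 13+28+33+32+14 = 120
The minimum is 95.
One optimal route: Cedar → Orwell → Juniper → Ivy → Hollow → Cedar (or its reverse).

Minimum total distance: 95 miles.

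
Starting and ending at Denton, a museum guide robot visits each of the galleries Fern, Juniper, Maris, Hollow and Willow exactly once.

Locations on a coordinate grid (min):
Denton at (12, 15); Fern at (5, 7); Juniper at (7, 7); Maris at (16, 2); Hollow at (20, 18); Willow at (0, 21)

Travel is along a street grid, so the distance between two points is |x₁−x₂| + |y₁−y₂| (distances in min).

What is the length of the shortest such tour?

84 min — the shortest possible round trip.

Denton-Fern-Juniper-Maris-Hollow-Willow-Denton: 15+2+14+20+23+18 = 92
Denton-Fern-Juniper-Maris-Willow-Hollow-Denton: 15+2+14+35+23+11 = 100
Denton-Fern-Juniper-Hollow-Maris-Willow-Denton: 15+2+24+20+35+18 = 114
Denton-Fern-Juniper-Hollow-Willow-Maris-Denton: 15+2+24+23+35+17 = 116
Denton-Fern-Juniper-Willow-Maris-Hollow-Denton: 15+2+21+35+20+11 = 104
Denton-Fern-Juniper-Willow-Hollow-Maris-Denton: 15+2+21+23+20+17 = 98
Denton-Fern-Maris-Juniper-Hollow-Willow-Denton: 15+16+14+24+23+18 = 110
Denton-Fern-Maris-Juniper-Willow-Hollow-Denton: 15+16+14+21+23+11 = 100
Denton-Fern-Maris-Hollow-Juniper-Willow-Denton: 15+16+20+24+21+18 = 114
Denton-Fern-Maris-Hollow-Willow-Juniper-Denton: 15+16+20+23+21+13 = 108
Denton-Fern-Maris-Willow-Juniper-Hollow-Denton: 15+16+35+21+24+11 = 122
Denton-Fern-Maris-Willow-Hollow-Juniper-Denton: 15+16+35+23+24+13 = 126
Denton-Fern-Hollow-Juniper-Maris-Willow-Denton: 15+26+24+14+35+18 = 132
Denton-Fern-Hollow-Juniper-Willow-Maris-Denton: 15+26+24+21+35+17 = 138
… (46 more)
Denton-Hollow-Maris-Juniper-Fern-Willow-Denton: 11+20+14+2+19+18 = 84  ← best
The minimum is 84.
One optimal route: Denton → Hollow → Maris → Juniper → Fern → Willow → Denton (or its reverse).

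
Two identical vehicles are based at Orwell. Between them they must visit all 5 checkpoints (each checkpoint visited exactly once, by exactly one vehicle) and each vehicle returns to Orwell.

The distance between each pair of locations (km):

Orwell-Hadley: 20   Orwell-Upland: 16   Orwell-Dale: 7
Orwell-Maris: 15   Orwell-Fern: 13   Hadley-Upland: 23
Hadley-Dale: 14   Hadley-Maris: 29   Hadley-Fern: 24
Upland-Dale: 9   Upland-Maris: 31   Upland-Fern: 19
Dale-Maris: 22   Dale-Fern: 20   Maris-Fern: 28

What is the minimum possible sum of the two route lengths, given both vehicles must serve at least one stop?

Try each way of splitting the stops between the two vehicles (each non-empty) and, for each split, find the best tour for each vehicle:
  {Hadley} + {Upland, Dale, Maris, Fern}: 40 + 78 = 118
  {Upland} + {Hadley, Dale, Maris, Fern}: 32 + 88 = 120
  {Hadley, Upland} + {Dale, Maris, Fern}: 59 + 70 = 129
  {Dale} + {Hadley, Upland, Maris, Fern}: 14 + 99 = 113
  {Hadley, Dale} + {Upland, Maris, Fern}: 41 + 78 = 119
  {Upland, Dale} + {Hadley, Maris, Fern}: 32 + 81 = 113
  … (15 splits in total)
  {Maris} + {Hadley, Upland, Dale, Fern}: 30 + 75 = 105  ← best
Best: vehicle 1 Orwell → Maris → Orwell = 30; vehicle 2 Orwell → Hadley → Dale → Upland → Fern → Orwell = 75; combined 105.

Minimum combined distance: 105 km.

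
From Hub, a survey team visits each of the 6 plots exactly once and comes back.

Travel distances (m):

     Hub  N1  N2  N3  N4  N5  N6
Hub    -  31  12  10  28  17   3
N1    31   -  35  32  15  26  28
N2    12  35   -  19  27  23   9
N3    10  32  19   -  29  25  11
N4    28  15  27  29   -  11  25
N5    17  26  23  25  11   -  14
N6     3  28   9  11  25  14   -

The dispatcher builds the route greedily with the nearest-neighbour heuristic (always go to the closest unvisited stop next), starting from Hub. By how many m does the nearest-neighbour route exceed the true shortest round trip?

10 m longer than the optimal tour.

From Hub: N6=3, N3=10, N2=12, N5=17, N4=28, N1=31 → choose N6 (3).
From N6: N2=9, N3=11, N5=14, N4=25, N1=28 → choose N2 (9).
From N2: N3=19, N5=23, N4=27, N1=35 → choose N3 (19).
From N3: N5=25, N4=29, N1=32 → choose N5 (25).
From N5: N4=11, N1=26 → choose N4 (11).
From N4: N1=15 → choose N1 (15).
NN route Hub → N6 → N2 → N3 → N5 → N4 → N1 → Hub costs 113.
Optimal: Hub → N2 → N6 → N5 → N4 → N1 → N3 → Hub costs 103 (by enumerating all 360 distinct tours).
Excess = 113 − 103 = 10.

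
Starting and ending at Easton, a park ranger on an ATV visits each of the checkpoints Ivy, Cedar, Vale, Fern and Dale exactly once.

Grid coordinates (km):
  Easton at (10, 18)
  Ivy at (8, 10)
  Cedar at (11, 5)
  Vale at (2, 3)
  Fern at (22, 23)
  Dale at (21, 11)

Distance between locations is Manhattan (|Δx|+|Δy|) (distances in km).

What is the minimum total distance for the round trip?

Easton → Ivy → Cedar → Vale → Fern → Dale → Easton: 10+8+11+40+13+18 = 100
Easton → Ivy → Cedar → Vale → Dale → Fern → Easton: 10+8+11+27+13+17 = 86
Easton → Ivy → Cedar → Fern → Vale → Dale → Easton: 10+8+29+40+27+18 = 132
Easton → Ivy → Cedar → Fern → Dale → Vale → Easton: 10+8+29+13+27+23 = 110
Easton → Ivy → Cedar → Dale → Vale → Fern → Easton: 10+8+16+27+40+17 = 118
Easton → Ivy → Cedar → Dale → Fern → Vale → Easton: 10+8+16+13+40+23 = 110
Easton → Ivy → Vale → Cedar → Fern → Dale → Easton: 10+13+11+29+13+18 = 94
Easton → Ivy → Vale → Cedar → Dale → Fern → Easton: 10+13+11+16+13+17 = 80
Easton → Ivy → Vale → Fern → Cedar → Dale → Easton: 10+13+40+29+16+18 = 126
Easton → Ivy → Vale → Fern → Dale → Cedar → Easton: 10+13+40+13+16+14 = 106
Easton → Ivy → Vale → Dale → Cedar → Fern → Easton: 10+13+27+16+29+17 = 112
Easton → Ivy → Vale → Dale → Fern → Cedar → Easton: 10+13+27+13+29+14 = 106
Easton → Ivy → Fern → Cedar → Vale → Dale → Easton: 10+27+29+11+27+18 = 122
Easton → Ivy → Fern → Cedar → Dale → Vale → Easton: 10+27+29+16+27+23 = 132
… (46 more)
The minimum is 80.
One optimal route: Easton → Ivy → Vale → Cedar → Dale → Fern → Easton (or its reverse).

Shortest round trip = 80 km.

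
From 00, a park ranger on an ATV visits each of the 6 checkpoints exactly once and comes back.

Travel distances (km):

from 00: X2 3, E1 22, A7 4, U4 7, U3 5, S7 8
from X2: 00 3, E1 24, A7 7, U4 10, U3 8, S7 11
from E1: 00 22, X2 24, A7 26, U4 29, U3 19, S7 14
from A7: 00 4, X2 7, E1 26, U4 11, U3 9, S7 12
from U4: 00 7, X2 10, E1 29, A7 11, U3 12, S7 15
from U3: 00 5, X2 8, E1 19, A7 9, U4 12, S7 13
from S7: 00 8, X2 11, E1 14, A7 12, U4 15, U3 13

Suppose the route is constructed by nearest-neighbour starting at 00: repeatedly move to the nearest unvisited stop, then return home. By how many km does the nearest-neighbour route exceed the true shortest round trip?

From 00: X2=3, A7=4, U3=5, U4=7, S7=8, E1=22 → choose X2 (3).
From X2: A7=7, U3=8, U4=10, S7=11, E1=24 → choose A7 (7).
From A7: U3=9, U4=11, S7=12, E1=26 → choose U3 (9).
From U3: U4=12, S7=13, E1=19 → choose U4 (12).
From U4: S7=15, E1=29 → choose S7 (15).
From S7: E1=14 → choose E1 (14).
NN route 00 → X2 → A7 → U3 → U4 → S7 → E1 → 00 costs 82.
Optimal: 00 → X2 → A7 → U4 → U3 → E1 → S7 → 00 costs 74 (by enumerating all 360 distinct tours).
Excess = 82 − 74 = 8.

8 km longer than the optimal tour.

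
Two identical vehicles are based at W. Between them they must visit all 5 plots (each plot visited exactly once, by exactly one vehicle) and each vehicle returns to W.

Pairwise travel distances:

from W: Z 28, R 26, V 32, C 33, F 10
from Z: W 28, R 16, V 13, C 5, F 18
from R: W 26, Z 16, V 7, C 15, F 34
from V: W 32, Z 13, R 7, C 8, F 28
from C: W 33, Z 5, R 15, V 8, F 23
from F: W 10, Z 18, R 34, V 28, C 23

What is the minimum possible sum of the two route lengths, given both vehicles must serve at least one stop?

Minimum combined distance: 94.

Check every non-empty split of the stops between the two vehicles; for each half take its own optimal tour:
  {Z} + {R, V, C, F}: 56 + 74 = 130
  {R} + {Z, V, C, F}: 52 + 73 = 125
  {Z, R} + {V, C, F}: 70 + 73 = 143
  {V} + {Z, R, C, F}: 64 + 74 = 138
  {Z, V} + {R, C, F}: 73 + 74 = 147
  {R, V} + {Z, C, F}: 65 + 66 = 131
  … (15 splits in total)
  {Z, R, V, C} + {F}: 74 + 20 = 94  ← best
Best: vehicle 1 W → Z → C → V → R → W = 74; vehicle 2 W → F → W = 20; combined 94.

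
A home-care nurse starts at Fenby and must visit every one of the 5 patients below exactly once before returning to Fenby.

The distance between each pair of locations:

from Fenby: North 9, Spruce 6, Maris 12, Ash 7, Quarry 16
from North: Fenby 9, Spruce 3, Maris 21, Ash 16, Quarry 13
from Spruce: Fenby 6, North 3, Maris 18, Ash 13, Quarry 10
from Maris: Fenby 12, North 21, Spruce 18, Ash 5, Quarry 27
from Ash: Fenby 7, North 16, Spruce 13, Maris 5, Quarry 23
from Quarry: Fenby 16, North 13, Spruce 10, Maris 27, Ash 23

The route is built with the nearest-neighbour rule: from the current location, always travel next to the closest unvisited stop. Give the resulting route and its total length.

62 along Fenby → Spruce → North → Quarry → Ash → Maris → Fenby.

Fenby → [Spruce:6 / Ash:7 / North:9 / Maris:12 / Quarry:16] → Spruce (6)
Spruce → [North:3 / Quarry:10 / Ash:13 / Maris:18] → North (3)
North → [Quarry:13 / Ash:16 / Maris:21] → Quarry (13)
Quarry → [Ash:23 / Maris:27] → Ash (23)
Ash → [Maris:5] → Maris (5)
Return Maris→Fenby: 12.
Total = 6 + 3 + 13 + 23 + 5 + 12 = 62.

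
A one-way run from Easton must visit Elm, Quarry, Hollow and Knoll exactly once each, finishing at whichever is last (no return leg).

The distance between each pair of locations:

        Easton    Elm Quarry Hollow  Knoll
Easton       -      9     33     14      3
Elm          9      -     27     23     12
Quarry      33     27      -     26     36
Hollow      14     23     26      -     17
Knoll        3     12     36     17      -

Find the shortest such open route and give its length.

Minimum one-way distance = 64.

There are 4! = 24 possible orderings.
Easton - Elm - Quarry - Hollow - Knoll: 9+27+26+17 = 79
Easton - Elm - Quarry - Knoll - Hollow: 9+27+36+17 = 89
Easton - Elm - Hollow - Quarry - Knoll: 9+23+26+36 = 94
Easton - Elm - Hollow - Knoll - Quarry: 9+23+17+36 = 85
Easton - Elm - Knoll - Quarry - Hollow: 9+12+36+26 = 83
Easton - Elm - Knoll - Hollow - Quarry: 9+12+17+26 = 64
Easton - Quarry - Elm - Hollow - Knoll: 33+27+23+17 = 100
Easton - Quarry - Elm - Knoll - Hollow: 33+27+12+17 = 89
Easton - Quarry - Hollow - Elm - Knoll: 33+26+23+12 = 94
Easton - Quarry - Hollow - Knoll - Elm: 33+26+17+12 = 88
Easton - Quarry - Knoll - Elm - Hollow: 33+36+12+23 = 104
Easton - Quarry - Knoll - Hollow - Elm: 33+36+17+23 = 109
Easton - Hollow - Elm - Quarry - Knoll: 14+23+27+36 = 100
Easton - Hollow - Elm - Knoll - Quarry: 14+23+12+36 = 85
… (10 more)
The minimum is 64.
One shortest path: Easton → Elm → Knoll → Hollow → Quarry.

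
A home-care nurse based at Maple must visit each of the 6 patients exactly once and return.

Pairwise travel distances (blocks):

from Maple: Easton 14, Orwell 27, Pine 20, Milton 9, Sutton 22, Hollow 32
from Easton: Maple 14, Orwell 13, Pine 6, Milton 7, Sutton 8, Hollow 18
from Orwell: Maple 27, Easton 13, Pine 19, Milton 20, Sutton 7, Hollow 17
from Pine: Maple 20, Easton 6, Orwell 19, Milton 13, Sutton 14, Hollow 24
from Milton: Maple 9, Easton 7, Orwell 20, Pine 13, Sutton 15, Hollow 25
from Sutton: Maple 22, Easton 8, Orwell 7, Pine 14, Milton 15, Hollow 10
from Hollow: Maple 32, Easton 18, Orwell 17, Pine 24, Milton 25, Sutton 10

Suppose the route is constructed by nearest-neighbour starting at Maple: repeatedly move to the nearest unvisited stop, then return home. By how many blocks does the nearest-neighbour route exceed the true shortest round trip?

The nearest-neighbour route is 2 blocks longer than optimal.

Maple: Milton=9, Easton=14, Pine=20, Sutton=22, Orwell=27, Hollow=32 ⇒ Milton
Milton: Easton=7, Pine=13, Sutton=15, Orwell=20, Hollow=25 ⇒ Easton
Easton: Pine=6, Sutton=8, Orwell=13, Hollow=18 ⇒ Pine
Pine: Sutton=14, Orwell=19, Hollow=24 ⇒ Sutton
Sutton: Orwell=7, Hollow=10 ⇒ Orwell
Orwell: Hollow=17 ⇒ Hollow
NN route Maple → Milton → Easton → Pine → Sutton → Orwell → Hollow → Maple costs 92.
Optimal: Maple → Easton → Orwell → Sutton → Hollow → Pine → Milton → Maple costs 90 (by enumerating all 360 distinct tours).
Excess = 92 − 90 = 2.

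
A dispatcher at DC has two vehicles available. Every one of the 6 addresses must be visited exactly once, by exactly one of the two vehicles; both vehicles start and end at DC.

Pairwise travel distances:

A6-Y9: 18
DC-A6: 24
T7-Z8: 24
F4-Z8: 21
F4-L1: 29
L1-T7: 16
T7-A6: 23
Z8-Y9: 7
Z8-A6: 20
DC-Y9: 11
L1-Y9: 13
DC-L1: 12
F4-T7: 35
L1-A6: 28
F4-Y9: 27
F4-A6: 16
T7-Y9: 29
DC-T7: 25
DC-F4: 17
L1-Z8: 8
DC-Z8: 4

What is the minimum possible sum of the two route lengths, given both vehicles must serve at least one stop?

Check every non-empty split of the stops between the two vehicles; for each half take its own optimal tour:
  {F4} + {L1, T7, Z8, A6, Y9}: 34 + 80 = 114
  {L1} + {F4, T7, Z8, A6, Y9}: 24 + 96 = 120
  {F4, L1} + {T7, Z8, A6, Y9}: 58 + 77 = 135
  {T7} + {F4, L1, Z8, A6, Y9}: 50 + 76 = 126
  {F4, T7} + {L1, Z8, A6, Y9}: 77 + 67 = 144
  {L1, T7} + {F4, Z8, A6, Y9}: 53 + 62 = 115
  … (31 splits in total)
  {Z8} + {F4, L1, T7, A6, Y9}: 8 + 96 = 104  ← best
Best: vehicle 1 DC → Z8 → DC = 8; vehicle 2 DC → F4 → A6 → T7 → L1 → Y9 → DC = 96; combined 104.

Minimum combined distance: 104.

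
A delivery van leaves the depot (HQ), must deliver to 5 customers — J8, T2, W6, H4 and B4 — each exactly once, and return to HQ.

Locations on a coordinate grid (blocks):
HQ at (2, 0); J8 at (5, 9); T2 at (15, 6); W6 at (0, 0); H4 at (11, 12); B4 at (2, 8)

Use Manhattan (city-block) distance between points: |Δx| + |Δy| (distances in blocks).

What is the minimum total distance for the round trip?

54 blocks — the shortest possible round trip.

HQ→J8→T2→W6→H4→B4→HQ: 12+13+21+23+13+8 = 90
HQ→J8→T2→W6→B4→H4→HQ: 12+13+21+10+13+21 = 90
HQ→J8→T2→H4→W6→B4→HQ: 12+13+10+23+10+8 = 76
HQ→J8→T2→H4→B4→W6→HQ: 12+13+10+13+10+2 = 60
HQ→J8→T2→B4→W6→H4→HQ: 12+13+15+10+23+21 = 94
HQ→J8→T2→B4→H4→W6→HQ: 12+13+15+13+23+2 = 78
HQ→J8→W6→T2→H4→B4→HQ: 12+14+21+10+13+8 = 78
HQ→J8→W6→T2→B4→H4→HQ: 12+14+21+15+13+21 = 96
HQ→J8→W6→H4→T2→B4→HQ: 12+14+23+10+15+8 = 82
HQ→J8→W6→H4→B4→T2→HQ: 12+14+23+13+15+19 = 96
HQ→J8→W6→B4→T2→H4→HQ: 12+14+10+15+10+21 = 82
HQ→J8→W6→B4→H4→T2→HQ: 12+14+10+13+10+19 = 78
HQ→J8→H4→T2→W6→B4→HQ: 12+9+10+21+10+8 = 70
HQ→J8→H4→T2→B4→W6→HQ: 12+9+10+15+10+2 = 58
… (46 more)
HQ→T2→H4→J8→B4→W6→HQ: 19+10+9+4+10+2 = 54  ← best
The minimum is 54.
One optimal route: HQ → T2 → H4 → J8 → B4 → W6 → HQ (or its reverse).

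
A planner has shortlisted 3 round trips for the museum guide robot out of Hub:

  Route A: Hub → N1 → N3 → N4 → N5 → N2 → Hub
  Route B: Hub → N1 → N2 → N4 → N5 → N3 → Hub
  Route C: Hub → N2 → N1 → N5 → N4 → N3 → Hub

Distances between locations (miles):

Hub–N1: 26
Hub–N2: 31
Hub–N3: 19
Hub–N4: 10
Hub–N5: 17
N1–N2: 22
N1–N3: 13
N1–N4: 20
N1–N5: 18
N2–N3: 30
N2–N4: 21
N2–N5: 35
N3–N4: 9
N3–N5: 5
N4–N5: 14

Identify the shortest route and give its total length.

Route A: 26 + 13 + 9 + 14 + 35 + 31 = 128
Route B: 26 + 22 + 21 + 14 + 5 + 19 = 107
Route C: 31 + 22 + 18 + 14 + 9 + 19 = 113

Shortest is Route B, total 107 miles.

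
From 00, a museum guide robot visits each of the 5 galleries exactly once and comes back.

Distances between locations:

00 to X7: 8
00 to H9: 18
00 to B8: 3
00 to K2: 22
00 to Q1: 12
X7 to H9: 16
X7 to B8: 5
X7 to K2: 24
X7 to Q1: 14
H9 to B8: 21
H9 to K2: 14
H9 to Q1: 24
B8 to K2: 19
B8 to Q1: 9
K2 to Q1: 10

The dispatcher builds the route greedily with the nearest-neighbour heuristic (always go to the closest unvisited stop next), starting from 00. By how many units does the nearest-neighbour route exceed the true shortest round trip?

From 00: B8=3, X7=8, Q1=12, H9=18, K2=22 → choose B8 (3).
From B8: X7=5, Q1=9, K2=19, H9=21 → choose X7 (5).
From X7: Q1=14, H9=16, K2=24 → choose Q1 (14).
From Q1: K2=10, H9=24 → choose K2 (10).
From K2: H9=14 → choose H9 (14).
NN route 00 → B8 → X7 → Q1 → K2 → H9 → 00 costs 64.
Optimal: 00 → X7 → H9 → K2 → Q1 → B8 → 00 costs 60 (by enumerating all 60 distinct tours).
Excess = 64 − 60 = 4.

The nearest-neighbour route is 4 longer than optimal.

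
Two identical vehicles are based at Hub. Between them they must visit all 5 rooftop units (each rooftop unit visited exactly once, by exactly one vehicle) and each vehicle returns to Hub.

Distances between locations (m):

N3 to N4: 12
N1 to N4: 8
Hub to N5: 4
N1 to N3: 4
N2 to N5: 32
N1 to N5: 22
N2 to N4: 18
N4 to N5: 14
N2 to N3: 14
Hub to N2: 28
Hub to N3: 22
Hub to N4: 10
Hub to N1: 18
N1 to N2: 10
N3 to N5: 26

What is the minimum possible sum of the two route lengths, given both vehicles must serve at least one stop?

Check every non-empty split of the stops between the two vehicles; for each half take its own optimal tour:
  {N1} + {N2, N3, N4, N5}: 36 + 72 = 108
  {N2} + {N1, N3, N4, N5}: 56 + 52 = 108
  {N1, N2} + {N3, N4, N5}: 56 + 52 = 108
  {N3} + {N1, N2, N4, N5}: 44 + 64 = 108
  {N1, N3} + {N2, N4, N5}: 44 + 64 = 108
  {N2, N3} + {N1, N4, N5}: 64 + 44 = 108
  … (15 splits in total)
  {N1, N2, N3, N4} + {N5}: 64 + 8 = 72  ← best
Best: vehicle 1 Hub → N1 → N2 → N3 → N4 → Hub = 64; vehicle 2 Hub → N5 → Hub = 8; combined 72.

Minimum combined distance: 72 m.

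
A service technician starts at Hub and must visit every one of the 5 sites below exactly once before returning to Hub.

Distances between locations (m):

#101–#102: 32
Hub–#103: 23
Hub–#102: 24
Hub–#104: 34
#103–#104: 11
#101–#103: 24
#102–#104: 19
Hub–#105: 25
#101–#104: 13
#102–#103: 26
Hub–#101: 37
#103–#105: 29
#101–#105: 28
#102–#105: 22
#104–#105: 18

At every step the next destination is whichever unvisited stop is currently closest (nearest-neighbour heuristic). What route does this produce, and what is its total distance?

From Hub: distances to unvisited — #103=23, #102=24, #105=25, #104=34, #101=37. Nearest is #103 (23).
From #103: distances to unvisited — #104=11, #101=24, #102=26, #105=29. Nearest is #104 (11).
From #104: distances to unvisited — #101=13, #105=18, #102=19. Nearest is #101 (13).
From #101: distances to unvisited — #105=28, #102=32. Nearest is #105 (28).
From #105: distances to unvisited — #102=22. Nearest is #102 (22).
Return #102→Hub: 24.
Total = 23 + 11 + 13 + 28 + 22 + 24 = 121.

121 m along Hub → #103 → #104 → #101 → #105 → #102 → Hub.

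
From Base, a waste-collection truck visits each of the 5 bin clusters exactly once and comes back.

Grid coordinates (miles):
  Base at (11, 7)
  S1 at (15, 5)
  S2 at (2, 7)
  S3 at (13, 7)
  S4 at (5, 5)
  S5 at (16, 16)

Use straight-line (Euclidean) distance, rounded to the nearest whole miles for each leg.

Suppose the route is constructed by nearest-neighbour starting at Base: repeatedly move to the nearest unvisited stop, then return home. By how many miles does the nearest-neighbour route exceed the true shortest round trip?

Base: S3=2, S1=4, S4=6, S2=9, S5=10 ⇒ S3
S3: S1=3, S4=8, S5=9, S2=11 ⇒ S1
S1: S4=10, S5=11, S2=13 ⇒ S4
S4: S2=4, S5=16 ⇒ S2
S2: S5=17 ⇒ S5
NN route Base → S3 → S1 → S4 → S2 → S5 → Base costs 46.
Optimal: Base → S1 → S3 → S5 → S2 → S4 → Base costs 43 (by enumerating all 60 distinct tours).
Excess = 46 − 43 = 3.

3 miles longer than the optimal tour.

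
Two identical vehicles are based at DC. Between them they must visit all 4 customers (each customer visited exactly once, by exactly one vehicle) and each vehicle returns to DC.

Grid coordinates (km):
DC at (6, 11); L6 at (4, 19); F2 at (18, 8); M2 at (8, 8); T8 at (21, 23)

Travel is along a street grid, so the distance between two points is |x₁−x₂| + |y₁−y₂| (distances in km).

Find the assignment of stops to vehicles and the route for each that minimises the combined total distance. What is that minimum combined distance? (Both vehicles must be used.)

Check every non-empty split of the stops between the two vehicles; for each half take its own optimal tour:
  {L6} + {F2, M2, T8}: 20 + 60 = 80
  {F2} + {L6, M2, T8}: 30 + 64 = 94
  {L6, F2} + {M2, T8}: 50 + 60 = 110
  {M2} + {L6, F2, T8}: 10 + 64 = 74
  {L6, M2} + {F2, T8}: 30 + 60 = 90
  {F2, M2} + {L6, T8}: 30 + 58 = 88
  … (7 splits in total)
Best: vehicle 1 DC → M2 → DC = 10; vehicle 2 DC → L6 → T8 → F2 → DC = 64; combined 74.

Minimum combined distance: 74 km.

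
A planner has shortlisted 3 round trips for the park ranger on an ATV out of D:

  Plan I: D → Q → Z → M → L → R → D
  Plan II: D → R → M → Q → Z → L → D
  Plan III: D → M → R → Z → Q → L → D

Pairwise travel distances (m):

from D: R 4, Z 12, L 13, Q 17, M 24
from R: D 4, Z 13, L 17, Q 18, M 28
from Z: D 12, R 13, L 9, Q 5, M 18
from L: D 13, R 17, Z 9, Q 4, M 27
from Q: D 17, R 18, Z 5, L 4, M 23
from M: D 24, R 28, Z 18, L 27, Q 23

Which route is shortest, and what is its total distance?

82 m — Plan II is the shortest.

Plan I: 17 + 5 + 18 + 27 + 17 + 4 = 88
Plan II: 4 + 28 + 23 + 5 + 9 + 13 = 82
Plan III: 24 + 28 + 13 + 5 + 4 + 13 = 87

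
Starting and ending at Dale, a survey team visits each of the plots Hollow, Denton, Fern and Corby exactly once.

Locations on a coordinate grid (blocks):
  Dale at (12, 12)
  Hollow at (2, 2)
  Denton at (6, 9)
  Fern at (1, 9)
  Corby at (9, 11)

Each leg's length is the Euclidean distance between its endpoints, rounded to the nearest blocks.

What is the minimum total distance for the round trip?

33 blocks — the shortest possible round trip.

Dale-Hollow-Denton-Fern-Corby-Dale: 14+8+5+8+3 = 38
Dale-Hollow-Denton-Corby-Fern-Dale: 14+8+4+8+11 = 45
Dale-Hollow-Fern-Denton-Corby-Dale: 14+7+5+4+3 = 33
Dale-Hollow-Fern-Corby-Denton-Dale: 14+7+8+4+7 = 40
Dale-Hollow-Corby-Denton-Fern-Dale: 14+11+4+5+11 = 45
Dale-Hollow-Corby-Fern-Denton-Dale: 14+11+8+5+7 = 45
Dale-Denton-Hollow-Fern-Corby-Dale: 7+8+7+8+3 = 33
Dale-Denton-Hollow-Corby-Fern-Dale: 7+8+11+8+11 = 45
Dale-Denton-Fern-Hollow-Corby-Dale: 7+5+7+11+3 = 33
Dale-Denton-Corby-Hollow-Fern-Dale: 7+4+11+7+11 = 40
Dale-Fern-Hollow-Denton-Corby-Dale: 11+7+8+4+3 = 33
Dale-Fern-Denton-Hollow-Corby-Dale: 11+5+8+11+3 = 38
The minimum is 33.
One optimal route: Dale → Hollow → Fern → Denton → Corby → Dale (or its reverse).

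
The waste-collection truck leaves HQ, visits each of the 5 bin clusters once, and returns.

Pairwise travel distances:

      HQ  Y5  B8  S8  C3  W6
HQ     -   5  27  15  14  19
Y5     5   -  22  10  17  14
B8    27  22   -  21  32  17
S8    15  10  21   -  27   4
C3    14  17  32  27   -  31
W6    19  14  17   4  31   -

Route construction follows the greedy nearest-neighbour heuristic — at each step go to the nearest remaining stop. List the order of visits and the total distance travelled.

82 along HQ → Y5 → S8 → W6 → B8 → C3 → HQ.

HQ → [Y5:5 / C3:14 / S8:15 / W6:19 / B8:27] → Y5 (5)
Y5 → [S8:10 / W6:14 / C3:17 / B8:22] → S8 (10)
S8 → [W6:4 / B8:21 / C3:27] → W6 (4)
W6 → [B8:17 / C3:31] → B8 (17)
B8 → [C3:32] → C3 (32)
Return C3→HQ: 14.
Total = 5 + 10 + 4 + 17 + 32 + 14 = 82.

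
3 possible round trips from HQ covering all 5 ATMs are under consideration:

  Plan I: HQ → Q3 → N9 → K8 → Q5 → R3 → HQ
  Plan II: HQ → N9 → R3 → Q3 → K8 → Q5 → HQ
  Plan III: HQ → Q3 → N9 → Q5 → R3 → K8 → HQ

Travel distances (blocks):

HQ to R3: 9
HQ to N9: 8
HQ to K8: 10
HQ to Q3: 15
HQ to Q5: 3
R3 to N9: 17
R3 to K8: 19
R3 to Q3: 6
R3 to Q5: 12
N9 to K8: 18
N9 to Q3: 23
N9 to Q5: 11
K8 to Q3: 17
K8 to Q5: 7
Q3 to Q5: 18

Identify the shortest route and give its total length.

58 blocks — Plan II is the shortest.

Plan I: 15 + 23 + 18 + 7 + 12 + 9 = 84
Plan II: 8 + 17 + 6 + 17 + 7 + 3 = 58
Plan III: 15 + 23 + 11 + 12 + 19 + 10 = 90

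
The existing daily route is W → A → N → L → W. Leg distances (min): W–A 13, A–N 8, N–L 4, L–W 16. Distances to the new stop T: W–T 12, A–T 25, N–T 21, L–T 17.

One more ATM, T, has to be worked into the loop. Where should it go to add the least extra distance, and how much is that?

Adding 13 min by placing T on the L–W leg.

Insertion cost between consecutive stops i–j is d(i,T) + d(T,j) − d(i,j):
  between W and A: 12 + 25 − 13 = 24
  between A and N: 25 + 21 − 8 = 38
  between N and L: 21 + 17 − 4 = 34
  between L and W: 17 + 12 − 16 = 13
Cheapest insertion is between L and W, adding 13.
New total = 41 + 13 = 54.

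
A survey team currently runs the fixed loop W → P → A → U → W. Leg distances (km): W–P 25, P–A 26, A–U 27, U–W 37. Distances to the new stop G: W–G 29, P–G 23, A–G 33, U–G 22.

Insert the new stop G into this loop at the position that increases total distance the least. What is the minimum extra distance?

Insertion cost between consecutive stops i–j is d(i,G) + d(G,j) − d(i,j):
  between W and P: 29 + 23 − 25 = 27
  between P and A: 23 + 33 − 26 = 30
  between A and U: 33 + 22 − 27 = 28
  between U and W: 22 + 29 − 37 = 14
Cheapest insertion is between U and W, adding 14.
New total = 115 + 14 = 129.

+14 km — insert G between U and W.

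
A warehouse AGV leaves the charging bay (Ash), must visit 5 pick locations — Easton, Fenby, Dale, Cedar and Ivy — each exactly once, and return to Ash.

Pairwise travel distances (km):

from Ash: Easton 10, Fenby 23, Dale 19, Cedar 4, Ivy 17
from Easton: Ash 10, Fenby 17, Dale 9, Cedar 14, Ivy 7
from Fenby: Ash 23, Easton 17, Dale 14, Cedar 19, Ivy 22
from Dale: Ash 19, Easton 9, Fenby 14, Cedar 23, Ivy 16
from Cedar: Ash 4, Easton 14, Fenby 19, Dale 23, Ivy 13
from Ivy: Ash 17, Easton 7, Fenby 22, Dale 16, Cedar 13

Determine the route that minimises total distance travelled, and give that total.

With 5 stops there are 5!/2 = 60 distinct round trips (a route and its reverse cost the same).
Ash → Easton → Fenby → Dale → Cedar → Ivy → Ash: 10+17+14+23+13+17 = 94
Ash → Easton → Fenby → Dale → Ivy → Cedar → Ash: 10+17+14+16+13+4 = 74
Ash → Easton → Fenby → Cedar → Dale → Ivy → Ash: 10+17+19+23+16+17 = 102
Ash → Easton → Fenby → Cedar → Ivy → Dale → Ash: 10+17+19+13+16+19 = 94
Ash → Easton → Fenby → Ivy → Dale → Cedar → Ash: 10+17+22+16+23+4 = 92
Ash → Easton → Fenby → Ivy → Cedar → Dale → Ash: 10+17+22+13+23+19 = 104
Ash → Easton → Dale → Fenby → Cedar → Ivy → Ash: 10+9+14+19+13+17 = 82
Ash → Easton → Dale → Fenby → Ivy → Cedar → Ash: 10+9+14+22+13+4 = 72
Ash → Easton → Dale → Cedar → Fenby → Ivy → Ash: 10+9+23+19+22+17 = 100
Ash → Easton → Dale → Cedar → Ivy → Fenby → Ash: 10+9+23+13+22+23 = 100
Ash → Easton → Dale → Ivy → Fenby → Cedar → Ash: 10+9+16+22+19+4 = 80
Ash → Easton → Dale → Ivy → Cedar → Fenby → Ash: 10+9+16+13+19+23 = 90
Ash → Easton → Cedar → Fenby → Dale → Ivy → Ash: 10+14+19+14+16+17 = 90
Ash → Easton → Cedar → Fenby → Ivy → Dale → Ash: 10+14+19+22+16+19 = 100
… (46 more)
Ash → Easton → Ivy → Dale → Fenby → Cedar → Ash: 10+7+16+14+19+4 = 70  ← best
The minimum is 70.
One optimal route: Ash → Easton → Ivy → Dale → Fenby → Cedar → Ash (or its reverse).

Minimum total distance: 70 km.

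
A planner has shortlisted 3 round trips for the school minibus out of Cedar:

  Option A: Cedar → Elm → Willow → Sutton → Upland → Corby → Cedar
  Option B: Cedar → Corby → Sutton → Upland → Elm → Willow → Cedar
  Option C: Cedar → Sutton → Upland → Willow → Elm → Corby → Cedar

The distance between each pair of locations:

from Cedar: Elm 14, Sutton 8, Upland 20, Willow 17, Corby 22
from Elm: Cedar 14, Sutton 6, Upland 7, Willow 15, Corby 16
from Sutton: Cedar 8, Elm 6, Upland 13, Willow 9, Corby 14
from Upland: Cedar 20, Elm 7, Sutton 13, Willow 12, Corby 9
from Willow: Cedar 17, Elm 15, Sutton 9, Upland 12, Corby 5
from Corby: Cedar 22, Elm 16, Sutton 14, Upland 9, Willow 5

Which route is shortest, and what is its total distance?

Option A: 14 + 15 + 9 + 13 + 9 + 22 = 82
Option B: 22 + 14 + 13 + 7 + 15 + 17 = 88
Option C: 8 + 13 + 12 + 15 + 16 + 22 = 86

82 — Option A is the shortest.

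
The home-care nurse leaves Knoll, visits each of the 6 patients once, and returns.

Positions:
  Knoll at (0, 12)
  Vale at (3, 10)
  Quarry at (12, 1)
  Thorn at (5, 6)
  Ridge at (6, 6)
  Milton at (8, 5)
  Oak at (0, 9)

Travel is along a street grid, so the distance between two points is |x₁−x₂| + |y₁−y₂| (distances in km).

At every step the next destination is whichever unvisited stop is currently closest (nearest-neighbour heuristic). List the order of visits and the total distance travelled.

48 km along Knoll → Oak → Vale → Thorn → Ridge → Milton → Quarry → Knoll.

Knoll → [Oak:3 / Vale:5 / Thorn:11 / Ridge:12 / Milton:15 / Quarry:23] → Oak (3)
Oak → [Vale:4 / Thorn:8 / Ridge:9 / Milton:12 / Quarry:20] → Vale (4)
Vale → [Thorn:6 / Ridge:7 / Milton:10 / Quarry:18] → Thorn (6)
Thorn → [Ridge:1 / Milton:4 / Quarry:12] → Ridge (1)
Ridge → [Milton:3 / Quarry:11] → Milton (3)
Milton → [Quarry:8] → Quarry (8)
Return Quarry→Knoll: 23.
Total = 3 + 4 + 6 + 1 + 3 + 8 + 23 = 48.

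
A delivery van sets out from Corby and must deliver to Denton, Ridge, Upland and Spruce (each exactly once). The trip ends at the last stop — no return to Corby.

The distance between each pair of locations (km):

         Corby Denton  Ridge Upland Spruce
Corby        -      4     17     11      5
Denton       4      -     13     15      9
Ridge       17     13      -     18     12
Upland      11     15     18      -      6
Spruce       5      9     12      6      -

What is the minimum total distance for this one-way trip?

There are 4! = 24 possible orderings.
Corby→Denton→Ridge→Upland→Spruce: 4+13+18+6 = 41
Corby→Denton→Ridge→Spruce→Upland: 4+13+12+6 = 35
Corby→Denton→Upland→Ridge→Spruce: 4+15+18+12 = 49
Corby→Denton→Upland→Spruce→Ridge: 4+15+6+12 = 37
Corby→Denton→Spruce→Ridge→Upland: 4+9+12+18 = 43
Corby→Denton→Spruce→Upland→Ridge: 4+9+6+18 = 37
Corby→Ridge→Denton→Upland→Spruce: 17+13+15+6 = 51
Corby→Ridge→Denton→Spruce→Upland: 17+13+9+6 = 45
Corby→Ridge→Upland→Denton→Spruce: 17+18+15+9 = 59
Corby→Ridge→Upland→Spruce→Denton: 17+18+6+9 = 50
Corby→Ridge→Spruce→Denton→Upland: 17+12+9+15 = 53
Corby→Ridge→Spruce→Upland→Denton: 17+12+6+15 = 50
Corby→Upland→Denton→Ridge→Spruce: 11+15+13+12 = 51
Corby→Upland→Denton→Spruce→Ridge: 11+15+9+12 = 47
… (10 more)
The minimum is 35.
One shortest path: Corby → Denton → Ridge → Spruce → Upland.

Minimum one-way distance = 35 km.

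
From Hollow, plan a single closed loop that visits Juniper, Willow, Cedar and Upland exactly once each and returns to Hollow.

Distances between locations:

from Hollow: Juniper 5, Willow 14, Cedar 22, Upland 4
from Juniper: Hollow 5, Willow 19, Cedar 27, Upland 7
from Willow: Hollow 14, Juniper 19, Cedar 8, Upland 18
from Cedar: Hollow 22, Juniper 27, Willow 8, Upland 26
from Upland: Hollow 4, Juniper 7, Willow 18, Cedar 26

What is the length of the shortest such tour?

With 4 stops there are 4!/2 = 12 distinct round trips (a route and its reverse cost the same).
Hollow - Juniper - Willow - Cedar - Upland - Hollow: 5+19+8+26+4 = 62
Hollow - Juniper - Willow - Upland - Cedar - Hollow: 5+19+18+26+22 = 90
Hollow - Juniper - Cedar - Willow - Upland - Hollow: 5+27+8+18+4 = 62
Hollow - Juniper - Cedar - Upland - Willow - Hollow: 5+27+26+18+14 = 90
Hollow - Juniper - Upland - Willow - Cedar - Hollow: 5+7+18+8+22 = 60
Hollow - Juniper - Upland - Cedar - Willow - Hollow: 5+7+26+8+14 = 60
Hollow - Willow - Juniper - Cedar - Upland - Hollow: 14+19+27+26+4 = 90
Hollow - Willow - Juniper - Upland - Cedar - Hollow: 14+19+7+26+22 = 88
Hollow - Willow - Cedar - Juniper - Upland - Hollow: 14+8+27+7+4 = 60
Hollow - Willow - Upland - Juniper - Cedar - Hollow: 14+18+7+27+22 = 88
Hollow - Cedar - Juniper - Willow - Upland - Hollow: 22+27+19+18+4 = 90
Hollow - Cedar - Willow - Juniper - Upland - Hollow: 22+8+19+7+4 = 60
The minimum is 60.
One optimal route: Hollow → Juniper → Upland → Willow → Cedar → Hollow (or its reverse).

Minimum total distance: 60.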